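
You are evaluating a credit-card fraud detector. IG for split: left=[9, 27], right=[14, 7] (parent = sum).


Parent = [23, 34], H_parent = 0.973
H_left = 0.8113 (n=36), H_right = 0.9183 (n=21)
H_children = (36/57)·0.8113 + (21/57)·0.9183 = 0.8507
IG = 0.973 - 0.8507 = 0.1223

0.1223


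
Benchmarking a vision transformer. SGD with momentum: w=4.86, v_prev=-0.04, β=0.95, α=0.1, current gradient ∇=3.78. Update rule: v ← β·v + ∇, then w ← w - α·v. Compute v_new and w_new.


v_new = 0.95·-0.04 + 3.78 = -0.038 + 3.78 = 3.742
w_new = 4.86 - 0.1·3.742 = 4.86 - 0.3742 = 4.4858

v_new=3.742, w_new=4.4858


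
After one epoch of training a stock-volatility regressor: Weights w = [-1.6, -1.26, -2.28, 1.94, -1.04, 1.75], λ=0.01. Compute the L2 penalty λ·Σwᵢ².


‖w‖₂² = (-1.6)² + (-1.26)² + (-2.28)² + (1.94)² + (-1.04)² + (1.75)²
     = 2.56 + 1.5876 + 5.1984 + 3.7636 + 1.0816 + 3.0625
     = 17.2537
λ·‖w‖₂² = 0.01·17.2537 = 0.172537

0.172537


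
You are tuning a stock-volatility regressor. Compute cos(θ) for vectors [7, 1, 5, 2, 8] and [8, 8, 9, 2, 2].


A·B = 7·8 + 1·8 + 5·9 + 2·2 + 8·2 = 129
‖A‖ = √143 = 11.9583, ‖B‖ = √217 = 14.7309
cos = 129/(√143·√217) = 129/√31031 = 0.7323

0.7323


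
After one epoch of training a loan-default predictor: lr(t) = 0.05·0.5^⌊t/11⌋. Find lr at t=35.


n_drops = ⌊35/11⌋ = 3
lr = 0.05·0.5^3 = 0.05·0.125 = 0.00625

0.00625


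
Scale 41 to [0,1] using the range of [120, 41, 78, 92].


min=41, max=120
(41-41)/(120-41) = 0/79 = 0.0

0.0


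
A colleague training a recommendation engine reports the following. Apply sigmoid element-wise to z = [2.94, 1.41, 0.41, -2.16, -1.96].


σ(2.94) = 1/(1+e^-2.94) = 0.9498
σ(1.41) = 1/(1+e^-1.41) = 0.8038
σ(0.41) = 1/(1+e^-0.41) = 0.6011
σ(-2.16) = 1/(1+e^2.16) = 0.1034
σ(-1.96) = 1/(1+e^1.96) = 0.1235
result = [0.9498, 0.8038, 0.6011, 0.1034, 0.1235]

[0.9498, 0.8038, 0.6011, 0.1034, 0.1235]


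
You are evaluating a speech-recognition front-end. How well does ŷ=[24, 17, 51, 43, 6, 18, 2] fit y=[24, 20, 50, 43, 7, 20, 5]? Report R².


ȳ = 24.1429
SS_res = Σ(y-ŷ)² = 24
SS_tot = Σ(y-ȳ)² = 1718.86
R² = 1 - SS_res/SS_tot = 1 - 0.014 = 0.986

0.986


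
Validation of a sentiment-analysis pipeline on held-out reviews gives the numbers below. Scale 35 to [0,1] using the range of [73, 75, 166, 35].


min=35, max=166
(35-35)/(166-35) = 0/131 = 0.0

0.0


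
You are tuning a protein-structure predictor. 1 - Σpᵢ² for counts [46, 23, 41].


Probabilities: [46/110, 23/110, 41/110] ≈ [0.4182, 0.2091, 0.3727]
Σpᵢ² = (2116 + 529 + 1681)/110² = 4326/12100
Gini = 1 - Σpᵢ² = 1 - 4326/12100 = 0.6425

0.6425


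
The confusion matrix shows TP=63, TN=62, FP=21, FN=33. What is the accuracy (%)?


Accuracy = (TP+TN)/(TP+TN+FP+FN)
= (63+62)/(179)
= 125/179 = 69.83%

69.83%


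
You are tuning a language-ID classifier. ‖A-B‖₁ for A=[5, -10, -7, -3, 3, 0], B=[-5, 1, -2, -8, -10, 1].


d = |5+ 5| + |-10-1| + |-7+ 2| + |-3+ 8| + |3+ 10| + |0-1|
  = 10 + 11 + 5 + 5 + 13 + 1
  = 45

45


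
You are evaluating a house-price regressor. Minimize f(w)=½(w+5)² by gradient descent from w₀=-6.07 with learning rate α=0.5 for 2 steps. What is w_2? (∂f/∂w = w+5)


step 1: grad = -6.07+5 = -1.07; w = -6.07 - 0.5·(-1.07) = -5.535
step 2: grad = -5.535+5 = -0.535; w = -5.535 - 0.5·(-0.535) = -5.2675

-5.2675


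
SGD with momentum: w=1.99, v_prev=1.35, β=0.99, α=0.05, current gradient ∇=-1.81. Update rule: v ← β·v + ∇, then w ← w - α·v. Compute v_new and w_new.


v_new = 0.99·1.35 - 1.81 = 1.3365 - 1.81 = -0.4735
w_new = 1.99 - 0.05·-0.4735 = 1.99 + 0.023675 = 2.013675

v_new=-0.4735, w_new=2.013675


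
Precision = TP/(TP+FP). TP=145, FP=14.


Precision = TP/(TP+FP)
= 145/(145+14)
= 145/159 = 91.19%

91.19%


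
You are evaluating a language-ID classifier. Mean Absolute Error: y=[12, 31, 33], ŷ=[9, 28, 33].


Absolute errors: |12-9|=3, |31-28|=3, |33-33|=0
Sum = 6
MAE = 6/3 = 2

2


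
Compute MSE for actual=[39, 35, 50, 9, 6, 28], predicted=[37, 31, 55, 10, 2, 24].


Squared errors: (39-37)²=4, (35-31)²=16, (50-55)²=25, (9-10)²=1, (6-2)²=16, (28-24)²=16
Sum = 78
MSE = 78/6 = 13

13


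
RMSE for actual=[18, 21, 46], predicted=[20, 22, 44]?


MSE = 9/3 = 3
RMSE = √(9/3) = 1.7321

1.7321


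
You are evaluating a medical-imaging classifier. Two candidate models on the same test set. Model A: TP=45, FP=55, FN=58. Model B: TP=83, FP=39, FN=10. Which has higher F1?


Model A: P=45/100=0.45, R=45/103=0.4369, F1=2PR/(P+R)=2TP/(2TP+FP+FN)=90/203=0.4433
Model B: P=83/122=0.6803, R=83/93=0.8925, F1=2PR/(P+R)=2TP/(2TP+FP+FN)=166/215=0.7721
0.4433 < 0.7721 → Model B

Model B


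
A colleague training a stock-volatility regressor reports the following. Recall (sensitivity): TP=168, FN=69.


Recall = TP/(TP+FN)
= 168/(168+69)
= 168/237 = 70.89%

70.89%


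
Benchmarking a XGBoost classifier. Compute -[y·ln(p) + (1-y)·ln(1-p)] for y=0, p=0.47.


BCE = -[y·ln(p) + (1-y)·ln(1-p)]
= -0 - 1·ln(1-0.47)
= -ln(0.53) = 0.6349

0.6349


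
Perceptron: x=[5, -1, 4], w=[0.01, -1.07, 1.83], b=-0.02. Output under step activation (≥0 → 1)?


z = (5)·(0.01) + (-1)·(-1.07) + (4)·(1.83) - 0.02
  = 8.42
step(z) = 1 (z≥0)

1


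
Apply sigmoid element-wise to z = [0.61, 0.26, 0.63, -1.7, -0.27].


σ(0.61) = 1/(1+e^-0.61) = 0.6479
σ(0.26) = 1/(1+e^-0.26) = 0.5646
σ(0.63) = 1/(1+e^-0.63) = 0.6525
σ(-1.7) = 1/(1+e^1.7) = 0.1545
σ(-0.27) = 1/(1+e^0.27) = 0.4329
result = [0.6479, 0.5646, 0.6525, 0.1545, 0.4329]

[0.6479, 0.5646, 0.6525, 0.1545, 0.4329]


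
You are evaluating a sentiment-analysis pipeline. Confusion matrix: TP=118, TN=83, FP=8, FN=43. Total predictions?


Total = TP + TN + FP + FN
= 118 + 83 + 8 + 43
= 252
(Predicted positive: 126, predicted negative: 126)

252


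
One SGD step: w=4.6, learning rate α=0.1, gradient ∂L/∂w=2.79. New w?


w_new = w - α·∇
= 4.6 - 0.1·2.79
= 4.6 - 0.279
= 4.321

4.321


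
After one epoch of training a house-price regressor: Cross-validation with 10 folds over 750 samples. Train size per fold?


Fold size = 750/10 = 75
Training per fold = 750 - 75 = 675

675


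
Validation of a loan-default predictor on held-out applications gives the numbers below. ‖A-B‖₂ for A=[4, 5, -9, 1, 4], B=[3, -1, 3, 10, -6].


d = √((4-3)² + (5+ 1)² + (-9-3)² + (1-10)² + (4+ 6)²)
  = √(1 + 36 + 144 + 81 + 100)
  = √362 = 19.0263

19.0263


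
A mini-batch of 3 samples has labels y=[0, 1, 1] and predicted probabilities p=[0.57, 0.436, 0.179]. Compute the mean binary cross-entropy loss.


L[0] = -ln(1-0.57) = -ln(0.43) = 0.844
L[1] = -ln(0.436) = 0.8301
L[2] = -ln(0.179) = 1.7204
mean = (0.844 + 0.8301 + 1.7204)/3 = 1.1315

1.1315


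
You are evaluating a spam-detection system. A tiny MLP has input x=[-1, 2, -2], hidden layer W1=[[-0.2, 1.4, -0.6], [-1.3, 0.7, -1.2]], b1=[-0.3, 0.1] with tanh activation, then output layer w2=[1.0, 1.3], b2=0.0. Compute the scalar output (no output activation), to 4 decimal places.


z1[0] = (-0.2)·(-1) + (1.4)·(2) + (-0.6)·(-2) - 0.3 = 3.9
z1[1] = (-1.3)·(-1) + (0.7)·(2) + (-1.2)·(-2) + 0.1 = 5.2
h = tanh(z1) = [0.9992, 0.9999]
output = (1.0)·(0.9992) + (1.3)·(0.9999) + 0.0 = 2.2991

2.2991


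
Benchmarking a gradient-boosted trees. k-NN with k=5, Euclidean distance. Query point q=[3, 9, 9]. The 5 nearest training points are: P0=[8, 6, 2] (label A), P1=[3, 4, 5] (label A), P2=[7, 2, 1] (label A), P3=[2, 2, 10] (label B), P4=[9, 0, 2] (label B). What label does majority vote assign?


d(q,P0) = 9.1104  (label A)
d(q,P1) = 6.4031  (label A)
d(q,P2) = 11.3578  (label A)
d(q,P3) = 7.1414  (label B)
d(q,P4) = 12.8841  (label B)
Votes: A=3, B=2
Majority → A

A


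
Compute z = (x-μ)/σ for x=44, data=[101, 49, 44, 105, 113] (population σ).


μ = 82.4, σ = 29.6081
z = (44 - 82.4)/29.6081 = -1.2969

-1.2969


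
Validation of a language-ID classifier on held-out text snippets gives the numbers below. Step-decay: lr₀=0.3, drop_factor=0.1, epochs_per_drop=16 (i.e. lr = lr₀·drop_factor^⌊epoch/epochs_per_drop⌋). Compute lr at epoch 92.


n_drops = ⌊92/16⌋ = 5
lr = 0.3·0.1^5 = 0.3·0.00001 = 0.000003

0.000003


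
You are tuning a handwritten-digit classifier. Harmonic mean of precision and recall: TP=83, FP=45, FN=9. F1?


Precision = 83/128 = 0.6484
Recall = 83/92 = 0.9022
F1 = 2·P·R/(P+R) = 2·TP/(2·TP+FP+FN) = 166/(166+45+9) = 166/220 = 0.7545

0.7545


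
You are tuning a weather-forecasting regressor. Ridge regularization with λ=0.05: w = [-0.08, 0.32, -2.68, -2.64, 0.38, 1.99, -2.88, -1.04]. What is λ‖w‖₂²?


‖w‖₂² = (-0.08)² + (0.32)² + (-2.68)² + (-2.64)² + (0.38)² + (1.99)² + (-2.88)² + (-1.04)²
     = 0.0064 + 0.1024 + 7.1824 + 6.9696 + 0.1444 + 3.9601 + 8.2944 + 1.0816
     = 27.7413
λ·‖w‖₂² = 0.05·27.7413 = 1.387065

1.387065


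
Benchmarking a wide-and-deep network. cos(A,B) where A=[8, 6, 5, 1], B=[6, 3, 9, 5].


A·B = 8·6 + 6·3 + 5·9 + 1·5 = 116
‖A‖ = √126 = 11.225, ‖B‖ = √151 = 12.2882
cos = 116/(√126·√151) = 116/√19026 = 0.841

0.841


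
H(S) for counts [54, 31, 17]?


Probabilities: [54/102, 31/102, 17/102] ≈ [0.5294, 0.3039, 0.1667]
H = -((54/102)·log₂(54/102) + (31/102)·log₂(31/102) + (17/102)·log₂(17/102))
  = 1.4388 bits

1.4388 bits


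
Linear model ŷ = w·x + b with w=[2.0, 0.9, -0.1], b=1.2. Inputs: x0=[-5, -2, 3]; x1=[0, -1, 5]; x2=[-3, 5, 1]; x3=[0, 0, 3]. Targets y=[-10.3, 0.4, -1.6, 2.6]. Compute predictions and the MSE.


ŷ0 = (2.0)·(-5) + (0.9)·(-2) + (-0.1)·(3) + 1.2 = -10.9
ŷ1 = (2.0)·(0) + (0.9)·(-1) + (-0.1)·(5) + 1.2 = -0.2
ŷ2 = (2.0)·(-3) + (0.9)·(5) + (-0.1)·(1) + 1.2 = -0.4
ŷ3 = (2.0)·(0) + (0.9)·(0) + (-0.1)·(3) + 1.2 = 0.9
errors² = [0.36, 0.36, 1.44, 2.89]
MSE = 5.0500/4 = 1.2625

1.2625


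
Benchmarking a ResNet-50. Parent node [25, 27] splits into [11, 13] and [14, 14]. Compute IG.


Parent = [25, 27], H_parent = 0.9989
H_left = 0.995 (n=24), H_right = 1 (n=28)
H_children = (24/52)·0.995 + (28/52)·1 = 0.9977
IG = 0.9989 - 0.9977 = 0.0012

0.0012


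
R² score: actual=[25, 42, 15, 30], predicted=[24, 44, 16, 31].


ȳ = 28
SS_res = Σ(y-ŷ)² = 7
SS_tot = Σ(y-ȳ)² = 378
R² = 1 - SS_res/SS_tot = 1 - 0.0185 = 0.9815

0.9815


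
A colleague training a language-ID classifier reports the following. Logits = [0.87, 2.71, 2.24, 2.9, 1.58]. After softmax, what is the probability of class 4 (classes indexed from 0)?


Exponentials: e^0.87=2.3869, e^2.71=15.0293, e^2.24=9.3933, e^2.9=18.1741, e^1.58=4.855
Sum = 49.8386
Softmax = [0.0479, 0.3016, 0.1885, 0.3647, 0.0974]
p[4] = 4.855/49.8386 = 0.0974

0.0974


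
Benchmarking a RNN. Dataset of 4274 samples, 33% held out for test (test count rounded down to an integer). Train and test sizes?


Test = ⌊4274·33/100⌋ = 1410
Train = 4274 - 1410 = 2864

Train: 2864, Test: 1410


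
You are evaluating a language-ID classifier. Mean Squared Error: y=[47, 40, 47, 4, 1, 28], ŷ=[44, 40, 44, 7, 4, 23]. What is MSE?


Squared errors: (47-44)²=9, (40-40)²=0, (47-44)²=9, (4-7)²=9, (1-4)²=9, (28-23)²=25
Sum = 61
MSE = 61/6 = 61/6

61/6


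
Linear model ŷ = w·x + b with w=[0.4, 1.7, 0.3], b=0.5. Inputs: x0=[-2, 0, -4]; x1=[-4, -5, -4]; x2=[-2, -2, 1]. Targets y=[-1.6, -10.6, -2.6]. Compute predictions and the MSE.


ŷ0 = (0.4)·(-2) + (1.7)·(0) + (0.3)·(-4) + 0.5 = -1.5
ŷ1 = (0.4)·(-4) + (1.7)·(-5) + (0.3)·(-4) + 0.5 = -10.8
ŷ2 = (0.4)·(-2) + (1.7)·(-2) + (0.3)·(1) + 0.5 = -3.4
errors² = [0.01, 0.04, 0.64]
MSE = 0.6900/3 = 0.23

0.23


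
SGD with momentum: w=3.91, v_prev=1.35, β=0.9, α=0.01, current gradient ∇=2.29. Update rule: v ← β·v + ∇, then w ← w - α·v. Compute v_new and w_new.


v_new = 0.9·1.35 + 2.29 = 1.215 + 2.29 = 3.505
w_new = 3.91 - 0.01·3.505 = 3.91 - 0.03505 = 3.87495

v_new=3.505, w_new=3.87495


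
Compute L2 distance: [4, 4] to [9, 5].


d = √((4-9)² + (4-5)²)
  = √(25 + 1)
  = √26 = 5.099

5.099


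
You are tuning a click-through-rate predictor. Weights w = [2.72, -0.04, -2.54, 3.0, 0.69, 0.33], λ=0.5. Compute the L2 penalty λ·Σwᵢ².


‖w‖₂² = (2.72)² + (-0.04)² + (-2.54)² + (3.0)² + (0.69)² + (0.33)²
     = 7.3984 + 0.0016 + 6.4516 + 9 + 0.4761 + 0.1089
     = 23.4366
λ·‖w‖₂² = 0.5·23.4366 = 11.7183

11.7183


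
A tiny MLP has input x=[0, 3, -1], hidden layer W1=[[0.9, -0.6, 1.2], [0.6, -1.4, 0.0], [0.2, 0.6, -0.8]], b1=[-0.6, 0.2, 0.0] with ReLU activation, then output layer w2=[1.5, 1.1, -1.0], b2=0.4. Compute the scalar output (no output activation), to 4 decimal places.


z1[0] = (0.9)·(0) + (-0.6)·(3) + (1.2)·(-1) - 0.6 = -3.6
z1[1] = (0.6)·(0) + (-1.4)·(3) + (0.0)·(-1) + 0.2 = -4.0
z1[2] = (0.2)·(0) + (0.6)·(3) + (-0.8)·(-1) + 0.0 = 2.6
h = ReLU(z1) = [0.0, 0.0, 2.6]
output = (1.5)·(0.0) + (1.1)·(0.0) + (-1.0)·(2.6) + 0.4 = -2.2

-2.2


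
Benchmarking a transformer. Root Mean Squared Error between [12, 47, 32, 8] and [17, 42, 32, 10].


MSE = 54/4 = 13.5
RMSE = √(54/4) = 3.6742

3.6742


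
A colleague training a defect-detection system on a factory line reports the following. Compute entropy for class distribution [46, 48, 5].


Probabilities: [46/99, 48/99, 5/99] ≈ [0.4646, 0.4848, 0.0505]
H = -((46/99)·log₂(46/99) + (48/99)·log₂(48/99) + (5/99)·log₂(5/99))
  = 1.2377 bits

1.2377 bits


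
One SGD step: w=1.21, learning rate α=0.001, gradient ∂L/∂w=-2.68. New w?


w_new = w - α·∇
= 1.21 - 0.001·-2.68
= 1.21 + 0.00268
= 1.21268

1.21268


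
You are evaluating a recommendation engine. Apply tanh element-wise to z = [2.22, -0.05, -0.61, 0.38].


tanh(2.22) = 0.9767
tanh(-0.05) = -0.05
tanh(-0.61) = -0.5441
tanh(0.38) = 0.3627
result = [0.9767, -0.05, -0.5441, 0.3627]

[0.9767, -0.05, -0.5441, 0.3627]


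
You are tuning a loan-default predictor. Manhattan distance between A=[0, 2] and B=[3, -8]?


d = |0-3| + |2+ 8|
  = 3 + 10
  = 13

13


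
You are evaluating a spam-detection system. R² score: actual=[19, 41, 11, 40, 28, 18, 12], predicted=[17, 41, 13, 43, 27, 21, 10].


ȳ = 24.1429
SS_res = Σ(y-ŷ)² = 31
SS_tot = Σ(y-ȳ)² = 934.86
R² = 1 - SS_res/SS_tot = 1 - 0.0332 = 0.9668

0.9668


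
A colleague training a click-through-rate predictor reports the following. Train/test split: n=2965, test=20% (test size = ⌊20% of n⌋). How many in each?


Test = ⌊2965·20/100⌋ = 593
Train = 2965 - 593 = 2372

Train: 2372, Test: 593


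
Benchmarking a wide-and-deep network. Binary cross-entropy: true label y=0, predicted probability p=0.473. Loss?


BCE = -[y·ln(p) + (1-y)·ln(1-p)]
= -0 - 1·ln(1-0.473)
= -ln(0.527) = 0.6406

0.6406


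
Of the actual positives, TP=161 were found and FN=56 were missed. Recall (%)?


Recall = TP/(TP+FN)
= 161/(161+56)
= 161/217 = 74.19%

74.19%


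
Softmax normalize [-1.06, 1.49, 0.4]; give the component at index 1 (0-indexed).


Exponentials: e^-1.06=0.3465, e^1.49=4.4371, e^0.4=1.4918
Sum = 6.2754
Softmax = [0.0552, 0.7071, 0.2377]
p[1] = 4.4371/6.2754 = 0.7071

0.7071


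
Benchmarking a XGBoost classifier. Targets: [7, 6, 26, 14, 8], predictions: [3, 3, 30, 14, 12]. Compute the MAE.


Absolute errors: |7-3|=4, |6-3|=3, |26-30|=4, |14-14|=0, |8-12|=4
Sum = 15
MAE = 15/5 = 3

3


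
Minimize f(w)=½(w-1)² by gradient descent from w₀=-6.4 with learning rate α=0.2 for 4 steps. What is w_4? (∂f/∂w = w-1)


step 1: grad = -6.4-1 = -7.4; w = -6.4 - 0.2·(-7.4) = -4.92
step 2: grad = -4.92-1 = -5.92; w = -4.92 - 0.2·(-5.92) = -3.736
step 3: grad = -3.736-1 = -4.736; w = -3.736 - 0.2·(-4.736) = -2.7888
step 4: grad = -2.7888-1 = -3.7888; w = -2.7888 - 0.2·(-3.7888) = -2.03104

-2.03104


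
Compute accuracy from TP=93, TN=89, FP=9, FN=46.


Accuracy = (TP+TN)/(TP+TN+FP+FN)
= (93+89)/(237)
= 182/237 = 76.79%

76.79%


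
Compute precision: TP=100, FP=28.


Precision = TP/(TP+FP)
= 100/(100+28)
= 100/128 = 78.12%

78.12%


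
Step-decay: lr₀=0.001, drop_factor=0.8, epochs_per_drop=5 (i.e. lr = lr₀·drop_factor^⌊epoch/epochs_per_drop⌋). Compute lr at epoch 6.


n_drops = ⌊6/5⌋ = 1
lr = 0.001·0.8^1 = 0.001·0.8 = 0.0008

0.0008


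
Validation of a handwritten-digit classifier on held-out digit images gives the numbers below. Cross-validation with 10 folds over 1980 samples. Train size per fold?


Fold size = 1980/10 = 198
Training per fold = 1980 - 198 = 1782

1782


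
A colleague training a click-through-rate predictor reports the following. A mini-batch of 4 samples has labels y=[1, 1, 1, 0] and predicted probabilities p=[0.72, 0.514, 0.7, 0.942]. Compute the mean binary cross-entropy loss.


L[0] = -ln(0.72) = 0.3285
L[1] = -ln(0.514) = 0.6655
L[2] = -ln(0.7) = 0.3567
L[3] = -ln(1-0.942) = -ln(0.058) = 2.8473
mean = (0.3285 + 0.6655 + 0.3567 + 2.8473)/4 = 1.0495

1.0495


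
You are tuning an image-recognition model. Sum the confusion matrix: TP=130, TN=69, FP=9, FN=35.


Total = TP + TN + FP + FN
= 130 + 69 + 9 + 35
= 243
(Predicted positive: 139, predicted negative: 104)

243


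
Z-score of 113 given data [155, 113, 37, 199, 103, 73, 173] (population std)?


μ = 121.8571, σ = 53.0321
z = (113 - 121.8571)/53.0321 = -0.167

-0.167


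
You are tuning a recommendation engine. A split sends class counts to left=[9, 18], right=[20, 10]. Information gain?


Parent = [29, 28], H_parent = 0.9998
H_left = 0.9183 (n=27), H_right = 0.9183 (n=30)
H_children = (27/57)·0.9183 + (30/57)·0.9183 = 0.9183
IG = 0.9998 - 0.9183 = 0.0815

0.0815


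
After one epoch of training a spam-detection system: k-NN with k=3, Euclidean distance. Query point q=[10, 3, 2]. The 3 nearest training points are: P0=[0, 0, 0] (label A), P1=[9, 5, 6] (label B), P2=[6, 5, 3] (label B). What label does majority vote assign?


d(q,P0) = 10.6301  (label A)
d(q,P1) = 4.5826  (label B)
d(q,P2) = 4.5826  (label B)
Votes: A=1, B=2
Majority → B

B


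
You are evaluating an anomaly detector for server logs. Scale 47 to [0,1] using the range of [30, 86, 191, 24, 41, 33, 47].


min=24, max=191
(47-24)/(191-24) = 23/167 = 0.1377

0.1377


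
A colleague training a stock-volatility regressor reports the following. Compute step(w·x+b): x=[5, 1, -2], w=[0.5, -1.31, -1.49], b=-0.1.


z = (5)·(0.5) + (1)·(-1.31) + (-2)·(-1.49) - 0.1
  = 4.07
step(z) = 1 (z≥0)

1


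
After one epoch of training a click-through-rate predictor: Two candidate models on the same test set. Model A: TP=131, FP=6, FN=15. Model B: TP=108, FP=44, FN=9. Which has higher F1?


Model A: P=131/137=0.9562, R=131/146=0.8973, F1=2PR/(P+R)=2TP/(2TP+FP+FN)=262/283=0.9258
Model B: P=108/152=0.7105, R=108/117=0.9231, F1=2PR/(P+R)=2TP/(2TP+FP+FN)=216/269=0.803
0.9258 > 0.803 → Model A

Model A


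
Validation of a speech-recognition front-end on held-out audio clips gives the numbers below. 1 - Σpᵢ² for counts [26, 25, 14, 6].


Probabilities: [26/71, 25/71, 14/71, 6/71] ≈ [0.3662, 0.3521, 0.1972, 0.0845]
Σpᵢ² = (676 + 625 + 196 + 36)/71² = 1533/5041
Gini = 1 - Σpᵢ² = 1 - 1533/5041 = 0.6959

0.6959


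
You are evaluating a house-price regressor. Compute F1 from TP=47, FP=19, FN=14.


Precision = 47/66 = 0.7121
Recall = 47/61 = 0.7705
F1 = 2·P·R/(P+R) = 2·TP/(2·TP+FP+FN) = 94/(94+19+14) = 94/127 = 0.7402

0.7402


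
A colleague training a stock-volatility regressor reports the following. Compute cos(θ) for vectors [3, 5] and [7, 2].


A·B = 3·7 + 5·2 = 31
‖A‖ = √34 = 5.831, ‖B‖ = √53 = 7.2801
cos = 31/(√34·√53) = 31/√1802 = 0.7303

0.7303


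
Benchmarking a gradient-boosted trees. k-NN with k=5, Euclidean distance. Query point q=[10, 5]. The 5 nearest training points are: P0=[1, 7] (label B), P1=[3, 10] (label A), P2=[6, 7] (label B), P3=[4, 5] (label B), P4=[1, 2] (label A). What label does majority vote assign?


d(q,P0) = 9.2195  (label B)
d(q,P1) = 8.6023  (label A)
d(q,P2) = 4.4721  (label B)
d(q,P3) = 6.0  (label B)
d(q,P4) = 9.4868  (label A)
Votes: A=2, B=3
Majority → B

B


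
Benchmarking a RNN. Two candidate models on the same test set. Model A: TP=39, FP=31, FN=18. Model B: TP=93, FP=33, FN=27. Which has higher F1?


Model A: P=39/70=0.5571, R=39/57=0.6842, F1=2PR/(P+R)=2TP/(2TP+FP+FN)=78/127=0.6142
Model B: P=93/126=0.7381, R=93/120=0.775, F1=2PR/(P+R)=2TP/(2TP+FP+FN)=186/246=0.7561
0.6142 < 0.7561 → Model B

Model B


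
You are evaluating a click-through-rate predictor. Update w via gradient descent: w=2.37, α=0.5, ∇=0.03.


w_new = w - α·∇
= 2.37 - 0.5·0.03
= 2.37 - 0.015
= 2.355

2.355


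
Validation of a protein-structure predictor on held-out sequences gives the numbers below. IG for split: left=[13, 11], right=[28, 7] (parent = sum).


Parent = [41, 18], H_parent = 0.8874
H_left = 0.995 (n=24), H_right = 0.7219 (n=35)
H_children = (24/59)·0.995 + (35/59)·0.7219 = 0.833
IG = 0.8874 - 0.833 = 0.0544

0.0544


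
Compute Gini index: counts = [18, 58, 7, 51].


Probabilities: [18/134, 58/134, 7/134, 51/134] ≈ [0.1343, 0.4328, 0.0522, 0.3806]
Σpᵢ² = (324 + 3364 + 49 + 2601)/134² = 6338/17956
Gini = 1 - Σpᵢ² = 1 - 6338/17956 = 0.647

0.647


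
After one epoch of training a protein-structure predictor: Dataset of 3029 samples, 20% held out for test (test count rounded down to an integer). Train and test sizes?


Test = ⌊3029·20/100⌋ = 605
Train = 3029 - 605 = 2424

Train: 2424, Test: 605


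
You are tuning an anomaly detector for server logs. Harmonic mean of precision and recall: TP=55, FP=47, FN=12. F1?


Precision = 55/102 = 0.5392
Recall = 55/67 = 0.8209
F1 = 2·P·R/(P+R) = 2·TP/(2·TP+FP+FN) = 110/(110+47+12) = 110/169 = 0.6509

0.6509


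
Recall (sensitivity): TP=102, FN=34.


Recall = TP/(TP+FN)
= 102/(102+34)
= 102/136 = 75.0%

75.0%


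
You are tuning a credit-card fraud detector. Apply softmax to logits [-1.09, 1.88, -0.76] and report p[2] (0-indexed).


Exponentials: e^-1.09=0.3362, e^1.88=6.5535, e^-0.76=0.4677
Sum = 7.3574
Softmax = [0.0457, 0.8907, 0.0636]
p[2] = 0.4677/7.3574 = 0.0636

0.0636


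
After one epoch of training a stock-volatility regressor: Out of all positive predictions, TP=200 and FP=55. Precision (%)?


Precision = TP/(TP+FP)
= 200/(200+55)
= 200/255 = 78.43%

78.43%


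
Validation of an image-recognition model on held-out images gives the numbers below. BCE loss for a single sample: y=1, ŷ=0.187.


BCE = -[y·ln(p) + (1-y)·ln(1-p)]
= -1·ln(0.187) - 0
= -ln(0.187) = 1.6766

1.6766


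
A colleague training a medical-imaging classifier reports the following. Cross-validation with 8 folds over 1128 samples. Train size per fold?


Fold size = 1128/8 = 141
Training per fold = 1128 - 141 = 987

987


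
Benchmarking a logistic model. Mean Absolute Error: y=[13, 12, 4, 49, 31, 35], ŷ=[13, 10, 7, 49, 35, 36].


Absolute errors: |13-13|=0, |12-10|=2, |4-7|=3, |49-49|=0, |31-35|=4, |35-36|=1
Sum = 10
MAE = 10/6 = 5/3

5/3


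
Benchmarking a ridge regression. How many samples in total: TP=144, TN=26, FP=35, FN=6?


Total = TP + TN + FP + FN
= 144 + 26 + 35 + 6
= 211
(Predicted positive: 179, predicted negative: 32)

211


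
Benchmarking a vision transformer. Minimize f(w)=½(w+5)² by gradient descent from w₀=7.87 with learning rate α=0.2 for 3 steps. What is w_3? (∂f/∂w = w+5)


step 1: grad = 7.87+5 = 12.87; w = 7.87 - 0.2·(12.87) = 5.296
step 2: grad = 5.296+5 = 10.296; w = 5.296 - 0.2·(10.296) = 3.2368
step 3: grad = 3.2368+5 = 8.2368; w = 3.2368 - 0.2·(8.2368) = 1.58944

1.58944


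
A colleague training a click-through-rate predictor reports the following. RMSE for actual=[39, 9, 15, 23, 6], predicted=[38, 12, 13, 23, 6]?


MSE = 14/5 = 2.8
RMSE = √(14/5) = 1.6733

1.6733


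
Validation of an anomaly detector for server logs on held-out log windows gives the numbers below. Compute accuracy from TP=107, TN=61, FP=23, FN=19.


Accuracy = (TP+TN)/(TP+TN+FP+FN)
= (107+61)/(210)
= 168/210 = 80.0%

80.0%


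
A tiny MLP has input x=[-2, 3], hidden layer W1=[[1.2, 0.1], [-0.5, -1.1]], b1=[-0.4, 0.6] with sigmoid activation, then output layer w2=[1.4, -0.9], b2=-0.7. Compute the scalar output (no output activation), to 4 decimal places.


z1[0] = (1.2)·(-2) + (0.1)·(3) - 0.4 = -2.5
z1[1] = (-0.5)·(-2) + (-1.1)·(3) + 0.6 = -1.7
h = sigmoid(z1) = [0.0759, 0.1545]
output = (1.4)·(0.0759) + (-0.9)·(0.1545) - 0.7 = -0.7328

-0.7328


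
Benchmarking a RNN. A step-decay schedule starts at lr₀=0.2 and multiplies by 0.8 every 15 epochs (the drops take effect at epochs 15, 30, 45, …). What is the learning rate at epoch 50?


n_drops = ⌊50/15⌋ = 3
lr = 0.2·0.8^3 = 0.2·0.512 = 0.1024

0.1024


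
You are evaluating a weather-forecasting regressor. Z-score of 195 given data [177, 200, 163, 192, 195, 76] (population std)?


μ = 167.1667, σ = 42.6123
z = (195 - 167.1667)/42.6123 = 0.6532

0.6532


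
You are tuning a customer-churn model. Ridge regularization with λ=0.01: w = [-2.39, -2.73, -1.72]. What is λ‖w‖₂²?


‖w‖₂² = (-2.39)² + (-2.73)² + (-1.72)²
     = 5.7121 + 7.4529 + 2.9584
     = 16.1234
λ·‖w‖₂² = 0.01·16.1234 = 0.161234

0.161234


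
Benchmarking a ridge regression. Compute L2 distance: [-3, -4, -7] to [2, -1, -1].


d = √((-3-2)² + (-4+ 1)² + (-7+ 1)²)
  = √(25 + 9 + 36)
  = √70 = 8.3666

8.3666


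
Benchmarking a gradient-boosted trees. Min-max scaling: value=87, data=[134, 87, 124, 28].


min=28, max=134
(87-28)/(134-28) = 59/106 = 0.5566

0.5566


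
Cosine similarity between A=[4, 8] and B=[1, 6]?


A·B = 4·1 + 8·6 = 52
‖A‖ = √80 = 8.9443, ‖B‖ = √37 = 6.0828
cos = 52/(√80·√37) = 52/√2960 = 0.9558

0.9558


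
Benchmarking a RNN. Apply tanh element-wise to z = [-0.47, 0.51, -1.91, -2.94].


tanh(-0.47) = -0.4382
tanh(0.51) = 0.4699
tanh(-1.91) = -0.9571
tanh(-2.94) = -0.9944
result = [-0.4382, 0.4699, -0.9571, -0.9944]

[-0.4382, 0.4699, -0.9571, -0.9944]


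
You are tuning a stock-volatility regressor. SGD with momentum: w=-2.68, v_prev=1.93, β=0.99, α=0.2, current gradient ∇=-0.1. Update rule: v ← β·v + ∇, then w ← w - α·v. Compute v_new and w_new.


v_new = 0.99·1.93 - 0.1 = 1.9107 - 0.1 = 1.8107
w_new = -2.68 - 0.2·1.8107 = -2.68 - 0.36214 = -3.04214

v_new=1.8107, w_new=-3.04214


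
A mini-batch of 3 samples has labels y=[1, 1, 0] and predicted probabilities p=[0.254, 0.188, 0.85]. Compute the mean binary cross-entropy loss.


L[0] = -ln(0.254) = 1.3704
L[1] = -ln(0.188) = 1.6713
L[2] = -ln(1-0.85) = -ln(0.15) = 1.8971
mean = (1.3704 + 1.6713 + 1.8971)/3 = 1.6463

1.6463


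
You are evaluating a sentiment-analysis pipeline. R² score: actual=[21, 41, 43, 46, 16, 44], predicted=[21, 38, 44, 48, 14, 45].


ȳ = 35.1667
SS_res = Σ(y-ŷ)² = 19
SS_tot = Σ(y-ȳ)² = 858.83
R² = 1 - SS_res/SS_tot = 1 - 0.0221 = 0.9779

0.9779


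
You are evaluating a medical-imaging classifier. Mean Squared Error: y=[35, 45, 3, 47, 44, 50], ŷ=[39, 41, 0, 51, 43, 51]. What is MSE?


Squared errors: (35-39)²=16, (45-41)²=16, (3-0)²=9, (47-51)²=16, (44-43)²=1, (50-51)²=1
Sum = 59
MSE = 59/6 = 59/6

59/6


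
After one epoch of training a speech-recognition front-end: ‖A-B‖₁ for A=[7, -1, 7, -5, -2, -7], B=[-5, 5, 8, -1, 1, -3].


d = |7+ 5| + |-1-5| + |7-8| + |-5+ 1| + |-2-1| + |-7+ 3|
  = 12 + 6 + 1 + 4 + 3 + 4
  = 30

30


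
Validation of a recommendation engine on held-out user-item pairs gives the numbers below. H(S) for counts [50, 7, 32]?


Probabilities: [50/89, 7/89, 32/89] ≈ [0.5618, 0.0787, 0.3596]
H = -((50/89)·log₂(50/89) + (7/89)·log₂(7/89) + (32/89)·log₂(32/89))
  = 1.2865 bits

1.2865 bits


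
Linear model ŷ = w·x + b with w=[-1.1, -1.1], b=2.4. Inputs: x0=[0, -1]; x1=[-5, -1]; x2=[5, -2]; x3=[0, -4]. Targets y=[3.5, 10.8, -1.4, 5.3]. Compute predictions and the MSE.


ŷ0 = (-1.1)·(0) + (-1.1)·(-1) + 2.4 = 3.5
ŷ1 = (-1.1)·(-5) + (-1.1)·(-1) + 2.4 = 9.0
ŷ2 = (-1.1)·(5) + (-1.1)·(-2) + 2.4 = -0.9
ŷ3 = (-1.1)·(0) + (-1.1)·(-4) + 2.4 = 6.8
errors² = [0.0, 3.24, 0.25, 2.25]
MSE = 5.7400/4 = 1.435

1.435


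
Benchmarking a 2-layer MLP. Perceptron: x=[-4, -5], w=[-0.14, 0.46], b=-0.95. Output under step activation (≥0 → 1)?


z = (-4)·(-0.14) + (-5)·(0.46) - 0.95
  = -2.69
step(z) = 0 (z<0)

0


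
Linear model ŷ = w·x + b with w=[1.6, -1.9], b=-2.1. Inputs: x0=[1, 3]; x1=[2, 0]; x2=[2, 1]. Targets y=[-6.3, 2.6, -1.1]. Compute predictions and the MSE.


ŷ0 = (1.6)·(1) + (-1.9)·(3) - 2.1 = -6.2
ŷ1 = (1.6)·(2) + (-1.9)·(0) - 2.1 = 1.1
ŷ2 = (1.6)·(2) + (-1.9)·(1) - 2.1 = -0.8
errors² = [0.01, 2.25, 0.09]
MSE = 2.3500/3 = 0.7833

0.7833


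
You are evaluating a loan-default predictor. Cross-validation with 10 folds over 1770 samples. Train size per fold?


Fold size = 1770/10 = 177
Training per fold = 1770 - 177 = 1593

1593


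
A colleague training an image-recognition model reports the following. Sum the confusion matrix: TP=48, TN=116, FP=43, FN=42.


Total = TP + TN + FP + FN
= 48 + 116 + 43 + 42
= 249
(Predicted positive: 91, predicted negative: 158)

249


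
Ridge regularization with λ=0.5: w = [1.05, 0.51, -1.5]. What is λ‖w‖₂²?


‖w‖₂² = (1.05)² + (0.51)² + (-1.5)²
     = 1.1025 + 0.2601 + 2.25
     = 3.6126
λ·‖w‖₂² = 0.5·3.6126 = 1.8063

1.8063


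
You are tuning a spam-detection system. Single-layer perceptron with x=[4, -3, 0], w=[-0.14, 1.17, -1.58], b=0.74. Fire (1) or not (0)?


z = (4)·(-0.14) + (-3)·(1.17) + (0)·(-1.58) + 0.74
  = -3.33
step(z) = 0 (z<0)

0


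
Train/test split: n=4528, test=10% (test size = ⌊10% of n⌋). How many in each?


Test = ⌊4528·10/100⌋ = 452
Train = 4528 - 452 = 4076

Train: 4076, Test: 452


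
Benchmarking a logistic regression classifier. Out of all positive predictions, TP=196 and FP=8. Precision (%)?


Precision = TP/(TP+FP)
= 196/(196+8)
= 196/204 = 96.08%

96.08%


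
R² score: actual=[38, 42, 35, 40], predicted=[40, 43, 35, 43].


ȳ = 38.75
SS_res = Σ(y-ŷ)² = 14
SS_tot = Σ(y-ȳ)² = 26.75
R² = 1 - SS_res/SS_tot = 1 - 0.5234 = 0.4766

0.4766


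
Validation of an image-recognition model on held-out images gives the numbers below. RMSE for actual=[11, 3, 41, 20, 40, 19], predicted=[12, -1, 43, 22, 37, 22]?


MSE = 43/6 = 7.1667
RMSE = √(43/6) = 2.6771

2.6771


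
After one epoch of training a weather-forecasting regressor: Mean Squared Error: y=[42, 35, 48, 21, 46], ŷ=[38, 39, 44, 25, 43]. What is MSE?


Squared errors: (42-38)²=16, (35-39)²=16, (48-44)²=16, (21-25)²=16, (46-43)²=9
Sum = 73
MSE = 73/5 = 73/5

73/5


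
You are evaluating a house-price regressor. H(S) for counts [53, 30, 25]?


Probabilities: [53/108, 30/108, 25/108] ≈ [0.4907, 0.2778, 0.2315]
H = -((53/108)·log₂(53/108) + (30/108)·log₂(30/108) + (25/108)·log₂(25/108))
  = 1.506 bits

1.506 bits


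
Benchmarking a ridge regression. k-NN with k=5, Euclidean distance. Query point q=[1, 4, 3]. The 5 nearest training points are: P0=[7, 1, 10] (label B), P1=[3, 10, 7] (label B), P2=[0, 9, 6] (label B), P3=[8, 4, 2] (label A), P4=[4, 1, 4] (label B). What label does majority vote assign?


d(q,P0) = 9.6954  (label B)
d(q,P1) = 7.4833  (label B)
d(q,P2) = 5.9161  (label B)
d(q,P3) = 7.0711  (label A)
d(q,P4) = 4.3589  (label B)
Votes: A=1, B=4
Majority → B

B


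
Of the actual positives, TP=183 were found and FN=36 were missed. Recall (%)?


Recall = TP/(TP+FN)
= 183/(183+36)
= 183/219 = 83.56%

83.56%


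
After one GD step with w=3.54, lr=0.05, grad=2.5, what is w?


w_new = w - α·∇
= 3.54 - 0.05·2.5
= 3.54 - 0.125
= 3.415

3.415


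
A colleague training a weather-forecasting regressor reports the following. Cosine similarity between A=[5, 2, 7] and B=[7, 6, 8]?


A·B = 5·7 + 2·6 + 7·8 = 103
‖A‖ = √78 = 8.8318, ‖B‖ = √149 = 12.2066
cos = 103/(√78·√149) = 103/√11622 = 0.9554

0.9554


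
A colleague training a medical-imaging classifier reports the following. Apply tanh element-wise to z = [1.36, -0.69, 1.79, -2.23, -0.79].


tanh(1.36) = 0.8764
tanh(-0.69) = -0.598
tanh(1.79) = 0.9458
tanh(-2.23) = -0.9771
tanh(-0.79) = -0.6584
result = [0.8764, -0.598, 0.9458, -0.9771, -0.6584]

[0.8764, -0.598, 0.9458, -0.9771, -0.6584]


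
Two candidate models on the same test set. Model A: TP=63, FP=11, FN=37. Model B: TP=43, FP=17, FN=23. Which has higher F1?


Model A: P=63/74=0.8514, R=63/100=0.63, F1=2PR/(P+R)=2TP/(2TP+FP+FN)=126/174=0.7241
Model B: P=43/60=0.7167, R=43/66=0.6515, F1=2PR/(P+R)=2TP/(2TP+FP+FN)=86/126=0.6825
0.7241 > 0.6825 → Model A

Model A


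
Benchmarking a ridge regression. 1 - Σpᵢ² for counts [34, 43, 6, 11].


Probabilities: [34/94, 43/94, 6/94, 11/94] ≈ [0.3617, 0.4574, 0.0638, 0.117]
Σpᵢ² = (1156 + 1849 + 36 + 121)/94² = 3162/8836
Gini = 1 - Σpᵢ² = 1 - 3162/8836 = 0.6421

0.6421


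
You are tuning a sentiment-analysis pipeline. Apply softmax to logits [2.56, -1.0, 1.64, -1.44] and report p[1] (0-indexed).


Exponentials: e^2.56=12.9358, e^-1.0=0.3679, e^1.64=5.1552, e^-1.44=0.2369
Sum = 18.6958
Softmax = [0.6919, 0.0197, 0.2757, 0.0127]
p[1] = 0.3679/18.6958 = 0.0197

0.0197


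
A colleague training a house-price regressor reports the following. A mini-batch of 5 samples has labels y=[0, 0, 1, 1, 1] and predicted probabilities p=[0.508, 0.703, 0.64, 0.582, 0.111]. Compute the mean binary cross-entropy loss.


L[0] = -ln(1-0.508) = -ln(0.492) = 0.7093
L[1] = -ln(1-0.703) = -ln(0.297) = 1.214
L[2] = -ln(0.64) = 0.4463
L[3] = -ln(0.582) = 0.5413
L[4] = -ln(0.111) = 2.1982
mean = (0.7093 + 1.214 + 0.4463 + 0.5413 + 2.1982)/5 = 1.0218

1.0218


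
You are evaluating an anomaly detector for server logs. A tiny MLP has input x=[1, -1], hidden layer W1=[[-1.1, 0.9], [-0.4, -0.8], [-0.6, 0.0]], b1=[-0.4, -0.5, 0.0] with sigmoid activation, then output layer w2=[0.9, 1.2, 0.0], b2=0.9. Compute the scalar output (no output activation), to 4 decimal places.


z1[0] = (-1.1)·(1) + (0.9)·(-1) - 0.4 = -2.4
z1[1] = (-0.4)·(1) + (-0.8)·(-1) - 0.5 = -0.1
z1[2] = (-0.6)·(1) + (0.0)·(-1) + 0.0 = -0.6
h = sigmoid(z1) = [0.0832, 0.475, 0.3543]
output = (0.9)·(0.0832) + (1.2)·(0.475) + (0.0)·(0.3543) + 0.9 = 1.5449

1.5449


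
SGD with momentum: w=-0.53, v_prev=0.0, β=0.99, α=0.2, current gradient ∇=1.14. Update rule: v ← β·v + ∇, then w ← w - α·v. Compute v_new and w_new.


v_new = 0.99·0.0 + 1.14 = 0 + 1.14 = 1.14
w_new = -0.53 - 0.2·1.14 = -0.53 - 0.228 = -0.758

v_new=1.14, w_new=-0.758


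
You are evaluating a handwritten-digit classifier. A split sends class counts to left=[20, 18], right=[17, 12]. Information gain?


Parent = [37, 30], H_parent = 0.9921
H_left = 0.998 (n=38), H_right = 0.9784 (n=29)
H_children = (38/67)·0.998 + (29/67)·0.9784 = 0.9895
IG = 0.9921 - 0.9895 = 0.0026

0.0026


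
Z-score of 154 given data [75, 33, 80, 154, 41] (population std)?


μ = 76.6, σ = 42.8327
z = (154 - 76.6)/42.8327 = 1.807

1.807


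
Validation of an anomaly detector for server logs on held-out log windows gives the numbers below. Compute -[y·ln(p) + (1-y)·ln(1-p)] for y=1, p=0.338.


BCE = -[y·ln(p) + (1-y)·ln(1-p)]
= -1·ln(0.338) - 0
= -ln(0.338) = 1.0847

1.0847


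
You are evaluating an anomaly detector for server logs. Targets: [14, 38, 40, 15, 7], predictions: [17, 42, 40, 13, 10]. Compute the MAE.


Absolute errors: |14-17|=3, |38-42|=4, |40-40|=0, |15-13|=2, |7-10|=3
Sum = 12
MAE = 12/5 = 12/5

12/5


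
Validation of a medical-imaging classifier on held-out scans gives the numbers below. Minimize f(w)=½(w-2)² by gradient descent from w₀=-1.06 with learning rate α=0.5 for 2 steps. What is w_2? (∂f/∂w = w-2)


step 1: grad = -1.06-2 = -3.06; w = -1.06 - 0.5·(-3.06) = 0.47
step 2: grad = 0.47-2 = -1.53; w = 0.47 - 0.5·(-1.53) = 1.235

1.235


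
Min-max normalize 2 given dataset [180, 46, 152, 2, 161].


min=2, max=180
(2-2)/(180-2) = 0/178 = 0.0

0.0


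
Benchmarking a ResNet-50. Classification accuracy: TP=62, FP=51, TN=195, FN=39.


Accuracy = (TP+TN)/(TP+TN+FP+FN)
= (62+195)/(347)
= 257/347 = 74.06%

74.06%


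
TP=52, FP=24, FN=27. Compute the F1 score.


Precision = 52/76 = 0.6842
Recall = 52/79 = 0.6582
F1 = 2·P·R/(P+R) = 2·TP/(2·TP+FP+FN) = 104/(104+24+27) = 104/155 = 0.671

0.671


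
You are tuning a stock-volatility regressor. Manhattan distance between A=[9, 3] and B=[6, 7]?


d = |9-6| + |3-7|
  = 3 + 4
  = 7

7


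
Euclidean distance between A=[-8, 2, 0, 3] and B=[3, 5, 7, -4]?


d = √((-8-3)² + (2-5)² + (0-7)² + (3+ 4)²)
  = √(121 + 9 + 49 + 49)
  = √228 = 15.0997

15.0997


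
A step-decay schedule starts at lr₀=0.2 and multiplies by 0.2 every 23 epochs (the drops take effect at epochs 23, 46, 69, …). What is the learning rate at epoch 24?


n_drops = ⌊24/23⌋ = 1
lr = 0.2·0.2^1 = 0.2·0.2 = 0.04

0.04


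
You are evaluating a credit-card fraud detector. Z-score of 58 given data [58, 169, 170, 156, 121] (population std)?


μ = 134.8, σ = 42.3008
z = (58 - 134.8)/42.3008 = -1.8156

-1.8156


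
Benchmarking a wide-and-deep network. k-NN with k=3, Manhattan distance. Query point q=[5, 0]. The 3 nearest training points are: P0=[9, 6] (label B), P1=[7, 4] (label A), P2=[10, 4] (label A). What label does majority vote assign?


d(q,P0) = 10  (label B)
d(q,P1) = 6  (label A)
d(q,P2) = 9  (label A)
Votes: A=2, B=1
Majority → A

A


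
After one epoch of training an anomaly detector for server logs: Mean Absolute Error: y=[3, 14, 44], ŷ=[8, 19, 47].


Absolute errors: |3-8|=5, |14-19|=5, |44-47|=3
Sum = 13
MAE = 13/3 = 13/3

13/3


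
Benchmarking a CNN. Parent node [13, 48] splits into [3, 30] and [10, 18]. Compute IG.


Parent = [13, 48], H_parent = 0.7474
H_left = 0.4395 (n=33), H_right = 0.9403 (n=28)
H_children = (33/61)·0.4395 + (28/61)·0.9403 = 0.6694
IG = 0.7474 - 0.6694 = 0.078

0.078


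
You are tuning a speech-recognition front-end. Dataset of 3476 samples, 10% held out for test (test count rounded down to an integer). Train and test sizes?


Test = ⌊3476·10/100⌋ = 347
Train = 3476 - 347 = 3129

Train: 3129, Test: 347


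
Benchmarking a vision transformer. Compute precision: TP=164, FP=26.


Precision = TP/(TP+FP)
= 164/(164+26)
= 164/190 = 86.32%

86.32%


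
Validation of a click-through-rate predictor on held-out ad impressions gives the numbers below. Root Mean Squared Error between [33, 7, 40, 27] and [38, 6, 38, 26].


MSE = 31/4 = 7.75
RMSE = √(31/4) = 2.7839

2.7839


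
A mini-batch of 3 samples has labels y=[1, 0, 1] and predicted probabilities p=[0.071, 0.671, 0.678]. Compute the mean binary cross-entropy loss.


L[0] = -ln(0.071) = 2.6451
L[1] = -ln(1-0.671) = -ln(0.329) = 1.1117
L[2] = -ln(0.678) = 0.3886
mean = (2.6451 + 1.1117 + 0.3886)/3 = 1.3818

1.3818


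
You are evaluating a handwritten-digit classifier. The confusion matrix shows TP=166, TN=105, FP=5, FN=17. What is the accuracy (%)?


Accuracy = (TP+TN)/(TP+TN+FP+FN)
= (166+105)/(293)
= 271/293 = 92.49%

92.49%


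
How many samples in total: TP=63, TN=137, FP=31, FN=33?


Total = TP + TN + FP + FN
= 63 + 137 + 31 + 33
= 264
(Predicted positive: 94, predicted negative: 170)

264


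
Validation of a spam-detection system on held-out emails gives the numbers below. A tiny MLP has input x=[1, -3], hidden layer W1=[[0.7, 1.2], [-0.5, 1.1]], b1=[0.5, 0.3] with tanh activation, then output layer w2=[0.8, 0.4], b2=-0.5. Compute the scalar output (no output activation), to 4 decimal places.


z1[0] = (0.7)·(1) + (1.2)·(-3) + 0.5 = -2.4
z1[1] = (-0.5)·(1) + (1.1)·(-3) + 0.3 = -3.5
h = tanh(z1) = [-0.9837, -0.9982]
output = (0.8)·(-0.9837) + (0.4)·(-0.9982) - 0.5 = -1.6862

-1.6862
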